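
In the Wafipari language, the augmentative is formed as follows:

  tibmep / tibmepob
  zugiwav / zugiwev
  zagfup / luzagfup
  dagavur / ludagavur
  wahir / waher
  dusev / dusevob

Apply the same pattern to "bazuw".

lubazuw

zagfup and tibmep both end in -p yet inflect differently (luzagfup, tibmepob), so the final letter is not what conditions the rule; the last vowel is.
"bazuw" has last vowel 'u'. The stems whose last vowel is 'u' (dagavur → ludagavur, zagfup → luzagfup) add the prefix lu-.
So bazuw → lubazuw.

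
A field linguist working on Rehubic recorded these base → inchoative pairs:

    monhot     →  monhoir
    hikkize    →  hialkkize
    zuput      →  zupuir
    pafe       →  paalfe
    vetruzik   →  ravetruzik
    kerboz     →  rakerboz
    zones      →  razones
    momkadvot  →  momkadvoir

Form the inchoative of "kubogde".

kualbogde

momkadvot and kerboz both have last vowel 'o' yet inflect differently (momkadvoir, rakerboz), so the last vowel is not what conditions the rule; the final letter is.
"kubogde" ends in -e. The stems ending in -e (pafe → paalfe, hikkize → hialkkize) insert -al- after the first vowel.
The other patterns: stems ending in -t drop the final letter and add -ir; stems ending in -k, -s or -z add the prefix ra-.
So kubogde → kualbogde.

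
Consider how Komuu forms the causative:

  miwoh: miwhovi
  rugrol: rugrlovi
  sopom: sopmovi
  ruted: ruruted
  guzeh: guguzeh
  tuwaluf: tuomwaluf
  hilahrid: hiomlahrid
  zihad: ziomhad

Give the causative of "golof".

"golof" has last vowel 'o'. The stems whose last vowel is 'o' (miwoh → miwhovi, rugrol → rugrlovi, sopom → sopmovi) delete the last vowel and add -ovi.
So golof → golfovi.

golfovi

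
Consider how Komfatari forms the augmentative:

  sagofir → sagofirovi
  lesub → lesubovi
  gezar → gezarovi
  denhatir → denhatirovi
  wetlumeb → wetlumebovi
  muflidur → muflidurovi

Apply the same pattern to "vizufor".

vizuforovi

Every pair shown (sagofir → sagofirovi, lesub → lesubovi, gezar → gezarovi, …) follows the same rule: add -ovi.
So vizufor → vizuforovi.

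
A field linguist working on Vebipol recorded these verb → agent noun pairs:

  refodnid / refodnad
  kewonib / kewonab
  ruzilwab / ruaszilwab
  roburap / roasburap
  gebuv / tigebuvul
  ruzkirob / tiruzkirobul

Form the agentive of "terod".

kewonib and ruzilwab both end in -b yet inflect differently (kewonab, ruaszilwab), so the final letter is not what conditions the rule; the last vowel is.
"terod" has last vowel 'o'. The one such stem in the data (ruzkirob → tiruzkirobul) adds ti- … -ul around the stem, so the same rule applies.
The other patterns: stems whose last vowel is 'i' change the last vowel to 'a'; stems whose last vowel is 'a' insert -as- after the first vowel.
So terod → titerodul.

titerodul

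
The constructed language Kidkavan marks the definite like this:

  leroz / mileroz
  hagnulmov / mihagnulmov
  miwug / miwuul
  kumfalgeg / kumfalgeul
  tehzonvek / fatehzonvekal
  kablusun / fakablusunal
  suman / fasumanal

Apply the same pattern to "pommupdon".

"pommupdon" ends in -n. The stems ending in -n (kablusun → fakablusunal, suman → fasumanal) add fa- … -al around the stem.
The other patterns: stems ending in -v or -z add the prefix mi-; stems ending in -g drop the final letter and add -ul.
So pommupdon → fapommupdonal.

fapommupdonal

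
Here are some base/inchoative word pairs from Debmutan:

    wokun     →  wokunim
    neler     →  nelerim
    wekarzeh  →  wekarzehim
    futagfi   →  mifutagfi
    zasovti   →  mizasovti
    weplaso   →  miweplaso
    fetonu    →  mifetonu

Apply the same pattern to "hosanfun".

hosanfunim

"hosanfun" ends in a consonant. The stems ending in a consonant (wokun → wokunim, neler → nelerim, wekarzeh → wekarzehim) add -im.
So hosanfun → hosanfunim.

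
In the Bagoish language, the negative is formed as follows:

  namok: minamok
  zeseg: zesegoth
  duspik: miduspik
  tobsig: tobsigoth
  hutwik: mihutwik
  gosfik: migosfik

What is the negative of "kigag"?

kigagoth

duspik and tobsig both have last vowel 'i' yet inflect differently (miduspik, tobsigoth), so the last vowel is not what conditions the rule; the final letter is.
"kigag" ends in -g. The stems ending in -g (tobsig → tobsigoth, zeseg → zesegoth) add -oth.
The other pattern: stems ending in -k add the prefix mi-.
So kigag → kigagoth.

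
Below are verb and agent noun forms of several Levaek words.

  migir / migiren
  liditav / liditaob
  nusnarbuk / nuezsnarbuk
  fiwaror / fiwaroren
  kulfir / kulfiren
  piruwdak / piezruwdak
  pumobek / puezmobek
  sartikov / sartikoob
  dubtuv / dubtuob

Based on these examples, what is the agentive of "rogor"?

sartikov and fiwaror both have last vowel 'o' yet inflect differently (sartikoob, fiwaroren), so the last vowel is not what conditions the rule; the final letter is.
"rogor" ends in -r. The stems ending in -r (fiwaror → fiwaroren, migir → migiren, kulfir → kulfiren) add -en.
So rogor → rogoren.

rogoren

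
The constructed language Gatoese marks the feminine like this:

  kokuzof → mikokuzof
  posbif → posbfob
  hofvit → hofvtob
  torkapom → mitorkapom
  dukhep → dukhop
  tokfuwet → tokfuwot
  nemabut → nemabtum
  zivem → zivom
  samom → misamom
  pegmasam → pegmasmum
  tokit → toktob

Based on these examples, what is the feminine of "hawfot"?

"hawfot" has last vowel 'o'. The stems whose last vowel is 'o' (samom → misamom, torkapom → mitorkapom, kokuzof → mikokuzof) add the prefix mi-.
So hawfot → mihawfot.

mihawfot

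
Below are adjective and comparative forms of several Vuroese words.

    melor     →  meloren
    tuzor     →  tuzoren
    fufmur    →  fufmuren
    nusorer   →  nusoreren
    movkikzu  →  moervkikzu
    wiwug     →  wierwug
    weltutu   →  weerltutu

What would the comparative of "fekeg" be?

feerkeg

fufmur and movkikzu both have last vowel 'u' yet inflect differently (fufmuren, moervkikzu), so the last vowel is not what conditions the rule; the final letter is.
"fekeg" ends in -g. The one such stem in the data (wiwug → wierwug) inserts -er- after the first vowel (as do movkikzu, weltutu), so the same rule applies.
So fekeg → feerkeg.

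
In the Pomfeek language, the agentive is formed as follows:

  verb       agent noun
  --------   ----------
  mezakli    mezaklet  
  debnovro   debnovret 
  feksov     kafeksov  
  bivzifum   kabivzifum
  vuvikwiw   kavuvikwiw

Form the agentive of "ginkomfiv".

kaginkomfiv

debnovro and feksov both have last vowel 'o' yet inflect differently (debnovret, kafeksov), so the last vowel is not what conditions the rule; whether the stem ends in a vowel or a consonant is.
"ginkomfiv" ends in a consonant. The stems ending in a consonant (feksov → kafeksov, bivzifum → kabivzifum, vuvikwiw → kavuvikwiw) add the prefix ka-.
The other pattern: stems ending in a vowel drop the final letter and add -et.
So ginkomfiv → kaginkomfiv.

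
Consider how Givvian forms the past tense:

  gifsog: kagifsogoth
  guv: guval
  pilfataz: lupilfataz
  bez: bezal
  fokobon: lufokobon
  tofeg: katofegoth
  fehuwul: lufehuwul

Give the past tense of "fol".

bez and pilfataz both end in -z yet inflect differently (bezal, lupilfataz), so the final letter is not what conditions the rule; the number of vowels is.
"fol" has 1 vowel. The stems with 1 vowel (bez → bezal, guv → guval) add -al.
So fol → folal.

folal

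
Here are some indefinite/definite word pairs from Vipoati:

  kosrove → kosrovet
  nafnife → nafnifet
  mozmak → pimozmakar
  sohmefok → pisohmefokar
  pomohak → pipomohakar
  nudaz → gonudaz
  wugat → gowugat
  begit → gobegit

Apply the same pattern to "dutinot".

"dutinot" ends in -t. The stems ending in -t (wugat → gowugat, begit → gobegit) add the prefix go-.
The other patterns: stems ending in -e drop the final letter and add -et; stems ending in -k add pi- … -ar around the stem.
So dutinot → godutinot.

godutinot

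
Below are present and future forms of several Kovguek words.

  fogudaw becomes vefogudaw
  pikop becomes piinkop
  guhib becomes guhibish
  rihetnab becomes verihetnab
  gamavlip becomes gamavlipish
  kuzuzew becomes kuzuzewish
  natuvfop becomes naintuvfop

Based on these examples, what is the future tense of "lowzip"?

fogudaw and kuzuzew both end in -w yet inflect differently (vefogudaw, kuzuzewish), so the final letter is not what conditions the rule; the last vowel is.
"lowzip" has last vowel 'i'. The stems whose last vowel is 'i' (gamavlip → gamavlipish, guhib → guhibish) add -ish.
So lowzip → lowzipish.

lowzipish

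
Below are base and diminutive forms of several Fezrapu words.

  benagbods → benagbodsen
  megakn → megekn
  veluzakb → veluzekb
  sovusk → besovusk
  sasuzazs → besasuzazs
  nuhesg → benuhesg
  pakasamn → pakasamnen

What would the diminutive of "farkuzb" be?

sasuzazs and benagbods both end in -s yet inflect differently (besasuzazs, benagbodsen), so the final letter is not what conditions the rule; the second-to-last letter is.
"farkuzb" has second-to-last letter 'z'. The one such stem in the data (sasuzazs → besasuzazs) adds the prefix be-, so the same rule applies.
So farkuzb → befarkuzb.

befarkuzb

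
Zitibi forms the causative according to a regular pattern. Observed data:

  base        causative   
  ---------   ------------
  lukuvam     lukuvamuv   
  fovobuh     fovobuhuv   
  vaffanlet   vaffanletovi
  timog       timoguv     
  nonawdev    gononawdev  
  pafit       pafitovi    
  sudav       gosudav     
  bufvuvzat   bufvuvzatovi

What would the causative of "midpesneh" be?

sudav and bufvuvzat both have last vowel 'a' yet inflect differently (gosudav, bufvuvzatovi), so the last vowel is not what conditions the rule; the final letter is.
"midpesneh" ends in -h. The one such stem in the data (fovobuh → fovobuhuv) adds -uv, so the same rule applies.
The other patterns: stems ending in -v add the prefix go-; stems ending in -t add -ovi.
So midpesneh → midpesnehuv.

midpesnehuv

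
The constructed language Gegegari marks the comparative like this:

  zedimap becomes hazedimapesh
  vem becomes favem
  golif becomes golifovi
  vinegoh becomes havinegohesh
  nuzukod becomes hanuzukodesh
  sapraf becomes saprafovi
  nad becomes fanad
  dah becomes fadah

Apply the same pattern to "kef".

fakef

nad and nuzukod both end in -d yet inflect differently (fanad, hanuzukodesh), so the final letter is not what conditions the rule; the number of vowels is.
"kef" has 1 vowel. The stems with 1 vowel (nad → fanad, dah → fadah, vem → favem) add the prefix fa-.
The other patterns: stems with 2 vowels add -ovi; stems with 3 vowels add ha- … -esh around the stem.
So kef → fakef.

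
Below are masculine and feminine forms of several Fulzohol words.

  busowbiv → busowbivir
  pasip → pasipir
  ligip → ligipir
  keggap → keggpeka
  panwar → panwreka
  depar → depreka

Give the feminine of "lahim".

pasip and keggap both end in -p yet inflect differently (pasipir, keggpeka), so the final letter is not what conditions the rule; the last vowel is.
"lahim" has last vowel 'i'. The stems whose last vowel is 'i' (busowbiv → busowbivir, pasip → pasipir, ligip → ligipir) add -ir.
So lahim → lahimir.

lahimir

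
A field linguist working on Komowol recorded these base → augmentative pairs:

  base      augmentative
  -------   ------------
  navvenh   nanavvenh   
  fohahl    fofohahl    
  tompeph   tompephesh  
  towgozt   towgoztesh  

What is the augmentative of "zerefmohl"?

zezerefmohl

"zerefmohl" has second-to-last letter 'h'. The one such stem in the data (fohahl → fofohahl) repeats the first consonant+vowel as a prefix (as does navvenh), so the same rule applies.
So zerefmohl → zezerefmohl.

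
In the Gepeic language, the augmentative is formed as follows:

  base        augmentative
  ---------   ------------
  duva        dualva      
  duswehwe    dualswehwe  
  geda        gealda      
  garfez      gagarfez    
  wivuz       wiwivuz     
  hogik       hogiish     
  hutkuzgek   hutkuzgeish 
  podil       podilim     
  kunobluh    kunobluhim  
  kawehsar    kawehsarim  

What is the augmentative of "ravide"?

duswehwe and garfez both have last vowel 'e' yet inflect differently (dualswehwe, gagarfez), so the last vowel is not what conditions the rule; the final letter is.
"ravide" ends in -e. The one such stem in the data (duswehwe → dualswehwe) inserts -al- after the first vowel (as do duva, geda), so the same rule applies.
The other patterns: stems ending in -z repeat the first consonant+vowel as a prefix; stems ending in -k drop the final letter and add -ish; stems ending in -h, -l or -r add -im.
So ravide → raalvide.

raalvide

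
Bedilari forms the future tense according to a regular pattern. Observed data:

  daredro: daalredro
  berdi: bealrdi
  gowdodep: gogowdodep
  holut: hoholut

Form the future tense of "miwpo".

mialwpo

"miwpo" ends in a vowel. The stems ending in a vowel (berdi → bealrdi, daredro → daalredro) insert -al- after the first vowel.
The other pattern: stems ending in a consonant repeat the first consonant+vowel as a prefix.
So miwpo → mialwpo.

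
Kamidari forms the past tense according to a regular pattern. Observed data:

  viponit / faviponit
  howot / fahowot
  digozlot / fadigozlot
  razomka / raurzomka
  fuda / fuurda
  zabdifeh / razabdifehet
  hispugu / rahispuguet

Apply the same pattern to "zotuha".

"zotuha" ends in -a. The stems ending in -a (razomka → raurzomka, fuda → fuurda) insert -ur- after the first vowel.
The other patterns: stems ending in -t add the prefix fa-; stems ending in -h or -u add ra- … -et around the stem.
So zotuha → zourtuha.

zourtuha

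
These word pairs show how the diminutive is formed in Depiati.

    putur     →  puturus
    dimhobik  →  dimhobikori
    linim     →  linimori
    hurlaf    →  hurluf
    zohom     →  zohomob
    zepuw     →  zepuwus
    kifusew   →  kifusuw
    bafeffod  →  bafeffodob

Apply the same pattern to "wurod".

zepuw and kifusew both end in -w yet inflect differently (zepuwus, kifusuw), so the final letter is not what conditions the rule; the last vowel is.
"wurod" has last vowel 'o'. The stems whose last vowel is 'o' (zohom → zohomob, bafeffod → bafeffodob) add -ob.
So wurod → wurodob.

wurodob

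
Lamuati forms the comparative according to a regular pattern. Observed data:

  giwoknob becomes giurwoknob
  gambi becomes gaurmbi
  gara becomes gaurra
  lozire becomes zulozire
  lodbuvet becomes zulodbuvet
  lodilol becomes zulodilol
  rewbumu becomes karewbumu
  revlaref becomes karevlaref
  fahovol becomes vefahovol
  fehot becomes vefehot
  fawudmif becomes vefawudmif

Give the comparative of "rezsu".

lodilol and fahovol both end in -l yet inflect differently (zulodilol, vefahovol), so the final letter is not what conditions the rule; the first letter is.
"rezsu" begins with r-. The stems beginning with r- (rewbumu → karewbumu, revlaref → karevlaref) add the prefix ka-.
The other patterns: stems beginning with g- insert -ur- after the first vowel; stems beginning with l- add the prefix zu-; stems beginning with f- add the prefix ve-.
So rezsu → karezsu.

karezsu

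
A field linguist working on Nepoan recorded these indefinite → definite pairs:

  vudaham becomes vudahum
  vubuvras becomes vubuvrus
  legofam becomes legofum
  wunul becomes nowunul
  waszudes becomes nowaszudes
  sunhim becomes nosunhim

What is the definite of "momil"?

nomomil

legofam and sunhim both end in -m yet inflect differently (legofum, nosunhim), so the final letter is not what conditions the rule; the last vowel is.
"momil" has last vowel 'i'. The one such stem in the data (sunhim → nosunhim) adds the prefix no-, so the same rule applies.
So momil → nomomil.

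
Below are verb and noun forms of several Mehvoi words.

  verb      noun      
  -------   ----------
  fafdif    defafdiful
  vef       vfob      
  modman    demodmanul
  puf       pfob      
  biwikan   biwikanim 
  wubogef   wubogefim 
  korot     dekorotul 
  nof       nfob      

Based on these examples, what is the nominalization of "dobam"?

vef and fafdif both end in -f yet inflect differently (vfob, defafdiful), so the final letter is not what conditions the rule; the number of vowels is.
"dobam" has 2 vowels. The stems with 2 vowels (modman → demodmanul, fafdif → defafdiful, korot → dekorotul) add de- … -ul around the stem.
So dobam → dedobamul.

dedobamul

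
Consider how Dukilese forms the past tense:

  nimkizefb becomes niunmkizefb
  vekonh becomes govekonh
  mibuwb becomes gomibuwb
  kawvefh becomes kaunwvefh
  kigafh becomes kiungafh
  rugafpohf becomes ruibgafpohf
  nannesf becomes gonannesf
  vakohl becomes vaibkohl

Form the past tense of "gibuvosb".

gogibuvosb

"gibuvosb" has second-to-last letter 's'. The one such stem in the data (nannesf → gonannesf) adds the prefix go-, so the same rule applies.
The other patterns: stems whose second-to-last letter is 'h' insert -ib- after the first vowel; stems whose second-to-last letter is 'f' insert -un- after the first vowel.
So gibuvosb → gogibuvosb.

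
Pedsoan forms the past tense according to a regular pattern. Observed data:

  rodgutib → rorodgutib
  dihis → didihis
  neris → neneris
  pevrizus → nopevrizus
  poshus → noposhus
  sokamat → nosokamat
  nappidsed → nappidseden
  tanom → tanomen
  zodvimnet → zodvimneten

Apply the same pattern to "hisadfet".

"hisadfet" has last vowel 'e'. The stems whose last vowel is 'e' (nappidsed → nappidseden, zodvimnet → zodvimneten) add -en.
So hisadfet → hisadfeten.

hisadfeten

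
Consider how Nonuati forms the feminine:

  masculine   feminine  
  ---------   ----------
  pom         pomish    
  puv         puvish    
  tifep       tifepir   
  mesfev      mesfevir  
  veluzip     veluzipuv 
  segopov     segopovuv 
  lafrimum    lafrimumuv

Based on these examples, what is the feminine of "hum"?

puv and mesfev both end in -v yet inflect differently (puvish, mesfevir), so the final letter is not what conditions the rule; the number of vowels is.
"hum" has 1 vowel. The stems with 1 vowel (pom → pomish, puv → puvish) add -ish.
So hum → humish.

humish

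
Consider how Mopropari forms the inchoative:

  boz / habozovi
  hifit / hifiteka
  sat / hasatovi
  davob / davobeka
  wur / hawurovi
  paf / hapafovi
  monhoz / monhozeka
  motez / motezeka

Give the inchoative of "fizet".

fizeteka

motez and boz both end in -z yet inflect differently (motezeka, habozovi), so the final letter is not what conditions the rule; the number of vowels is.
"fizet" has 2 vowels. The stems with 2 vowels (davob → davobeka, motez → motezeka, hifit → hifiteka) add -eka.
So fizet → fizeteka.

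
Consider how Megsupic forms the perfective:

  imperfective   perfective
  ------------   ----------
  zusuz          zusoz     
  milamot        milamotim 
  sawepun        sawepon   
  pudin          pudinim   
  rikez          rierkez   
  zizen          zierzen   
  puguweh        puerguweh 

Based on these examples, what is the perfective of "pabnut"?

zizen and pudin both end in -n yet inflect differently (zierzen, pudinim), so the final letter is not what conditions the rule; the last vowel is.
"pabnut" has last vowel 'u'. The stems whose last vowel is 'u' (sawepun → sawepon, zusuz → zusoz) change the last vowel to 'o'.
So pabnut → pabnot.

pabnot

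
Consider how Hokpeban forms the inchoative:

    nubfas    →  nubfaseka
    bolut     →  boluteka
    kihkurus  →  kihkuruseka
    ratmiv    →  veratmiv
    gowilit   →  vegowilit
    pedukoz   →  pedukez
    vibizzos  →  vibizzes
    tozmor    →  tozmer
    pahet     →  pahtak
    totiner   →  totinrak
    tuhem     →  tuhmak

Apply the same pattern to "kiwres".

"kiwres" has last vowel 'e'. The stems whose last vowel is 'e' (pahet → pahtak, totiner → totinrak, tuhem → tuhmak) delete the last vowel and add -ak.
The other patterns: stems whose last vowel is 'a' or 'u' add -eka; stems whose last vowel is 'i' add the prefix ve-; stems whose last vowel is 'o' change the last vowel to 'e'.
So kiwres → kiwrsak.

kiwrsak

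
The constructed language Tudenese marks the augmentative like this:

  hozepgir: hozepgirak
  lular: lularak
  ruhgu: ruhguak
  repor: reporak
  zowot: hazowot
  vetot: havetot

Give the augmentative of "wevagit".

vetot and repor both have last vowel 'o' yet inflect differently (havetot, reporak), so the last vowel is not what conditions the rule; the final letter is.
"wevagit" ends in -t. The stems ending in -t (vetot → havetot, zowot → hazowot) add the prefix ha-.
The other pattern: stems ending in -r or -u add -ak.
So wevagit → hawevagit.

hawevagit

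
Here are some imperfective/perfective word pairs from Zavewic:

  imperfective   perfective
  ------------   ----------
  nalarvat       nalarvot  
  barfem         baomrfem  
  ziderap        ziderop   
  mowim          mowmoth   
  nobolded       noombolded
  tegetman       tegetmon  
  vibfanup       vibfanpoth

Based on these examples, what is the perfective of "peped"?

barfem and mowim both end in -m yet inflect differently (baomrfem, mowmoth), so the final letter is not what conditions the rule; the last vowel is.
"peped" has last vowel 'e'. The stems whose last vowel is 'e' (barfem → baomrfem, nobolded → noombolded) insert -om- after the first vowel.
So peped → peomped.

peomped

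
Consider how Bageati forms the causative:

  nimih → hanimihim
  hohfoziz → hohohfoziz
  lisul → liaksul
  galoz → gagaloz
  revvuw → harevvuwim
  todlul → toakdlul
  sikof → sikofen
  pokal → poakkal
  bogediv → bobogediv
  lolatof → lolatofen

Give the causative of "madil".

maakdil

sikof and galoz both have last vowel 'o' yet inflect differently (sikofen, gagaloz), so the last vowel is not what conditions the rule; the final letter is.
"madil" ends in -l. The stems ending in -l (pokal → poakkal, todlul → toakdlul, lisul → liaksul) insert -ak- after the first vowel.
The other patterns: stems ending in -f add -en; stems ending in -v or -z repeat the first consonant+vowel as a prefix; stems ending in -h or -w add ha- … -im around the stem.
So madil → maakdil.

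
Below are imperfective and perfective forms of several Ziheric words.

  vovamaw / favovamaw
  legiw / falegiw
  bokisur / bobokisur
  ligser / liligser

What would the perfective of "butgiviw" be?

"butgiviw" ends in -w. The stems ending in -w (legiw → falegiw, vovamaw → favovamaw) add the prefix fa-.
So butgiviw → fabutgiviw.

fabutgiviw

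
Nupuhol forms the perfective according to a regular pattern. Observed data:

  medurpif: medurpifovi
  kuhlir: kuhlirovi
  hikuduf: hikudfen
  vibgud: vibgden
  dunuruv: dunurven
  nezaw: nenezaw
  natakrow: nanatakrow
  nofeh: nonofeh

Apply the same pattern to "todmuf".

todmfen

medurpif and hikuduf both end in -f yet inflect differently (medurpifovi, hikudfen), so the final letter is not what conditions the rule; the last vowel is.
"todmuf" has last vowel 'u'. The stems whose last vowel is 'u' (hikuduf → hikudfen, vibgud → vibgden, dunuruv → dunurven) delete the last vowel and add -en.
The other patterns: stems whose last vowel is 'i' add -ovi; stems whose last vowel is 'a', 'e' or 'o' repeat the first consonant+vowel as a prefix.
So todmuf → todmfen.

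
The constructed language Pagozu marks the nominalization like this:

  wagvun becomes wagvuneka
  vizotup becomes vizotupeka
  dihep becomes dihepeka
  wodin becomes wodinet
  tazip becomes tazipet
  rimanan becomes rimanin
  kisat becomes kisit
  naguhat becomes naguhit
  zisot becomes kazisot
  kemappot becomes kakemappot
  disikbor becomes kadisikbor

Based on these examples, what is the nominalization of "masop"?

kamasop

"masop" has last vowel 'o'. The stems whose last vowel is 'o' (zisot → kazisot, kemappot → kakemappot, disikbor → kadisikbor) add the prefix ka-.
So masop → kamasop.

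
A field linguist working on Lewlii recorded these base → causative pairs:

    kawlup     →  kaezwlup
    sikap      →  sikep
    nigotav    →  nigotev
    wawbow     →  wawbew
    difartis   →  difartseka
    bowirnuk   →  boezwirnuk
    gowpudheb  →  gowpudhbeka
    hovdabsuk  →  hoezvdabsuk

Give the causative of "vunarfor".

kawlup and sikap both end in -p yet inflect differently (kaezwlup, sikep), so the final letter is not what conditions the rule; the last vowel is.
"vunarfor" has last vowel 'o'. The one such stem in the data (wawbow → wawbew) changes the last vowel to 'e' (as do sikap, nigotav), so the same rule applies.
The other patterns: stems whose last vowel is 'e' or 'i' delete the last vowel and add -eka; stems whose last vowel is 'u' insert -ez- after the first vowel.
So vunarfor → vunarfer.

vunarfer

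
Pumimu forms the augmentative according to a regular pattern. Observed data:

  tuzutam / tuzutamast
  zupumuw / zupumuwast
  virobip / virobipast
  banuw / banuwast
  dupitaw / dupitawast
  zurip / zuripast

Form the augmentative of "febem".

Every pair shown (tuzutam → tuzutamast, zupumuw → zupumuwast, virobip → virobipast, …) follows the same rule: add -ast.
So febem → febemast.

febemast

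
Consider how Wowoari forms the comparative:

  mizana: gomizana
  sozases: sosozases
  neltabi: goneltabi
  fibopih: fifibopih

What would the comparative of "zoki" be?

"zoki" ends in a vowel. The stems ending in a vowel (mizana → gomizana, neltabi → goneltabi) add the prefix go-.
So zoki → gozoki.

gozoki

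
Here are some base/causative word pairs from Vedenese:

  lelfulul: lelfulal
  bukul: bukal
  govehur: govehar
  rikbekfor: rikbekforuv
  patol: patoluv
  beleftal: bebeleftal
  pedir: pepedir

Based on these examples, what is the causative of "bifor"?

govehur and rikbekfor both end in -r yet inflect differently (govehar, rikbekforuv), so the final letter is not what conditions the rule; the last vowel is.
"bifor" has last vowel 'o'. The stems whose last vowel is 'o' (rikbekfor → rikbekforuv, patol → patoluv) add -uv.
The other patterns: stems whose last vowel is 'u' change the last vowel to 'a'; stems whose last vowel is 'a' or 'i' repeat the first consonant+vowel as a prefix.
So bifor → biforuv.

biforuv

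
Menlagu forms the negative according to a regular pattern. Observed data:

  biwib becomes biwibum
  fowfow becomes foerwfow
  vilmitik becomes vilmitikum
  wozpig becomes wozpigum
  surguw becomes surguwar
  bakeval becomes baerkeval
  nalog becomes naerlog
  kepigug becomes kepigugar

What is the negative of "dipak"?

kepigug and wozpig both end in -g yet inflect differently (kepigugar, wozpigum), so the final letter is not what conditions the rule; the last vowel is.
"dipak" has last vowel 'a'. The one such stem in the data (bakeval → baerkeval) inserts -er- after the first vowel (as do nalog, fowfow), so the same rule applies.
The other patterns: stems whose last vowel is 'u' add -ar; stems whose last vowel is 'i' add -um.
So dipak → dierpak.

dierpak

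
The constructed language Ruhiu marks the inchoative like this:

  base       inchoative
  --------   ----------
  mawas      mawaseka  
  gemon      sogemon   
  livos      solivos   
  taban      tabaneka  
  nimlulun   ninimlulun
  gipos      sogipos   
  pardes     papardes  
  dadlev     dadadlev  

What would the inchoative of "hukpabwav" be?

"hukpabwav" has last vowel 'a'. The stems whose last vowel is 'a' (mawas → mawaseka, taban → tabaneka) add -eka.
So hukpabwav → hukpabwaveka.

hukpabwaveka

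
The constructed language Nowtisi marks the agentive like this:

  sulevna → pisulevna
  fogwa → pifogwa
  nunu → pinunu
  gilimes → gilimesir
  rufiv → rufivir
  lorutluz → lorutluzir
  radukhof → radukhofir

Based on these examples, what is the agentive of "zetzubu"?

pizetzubu

nunu and lorutluz both have last vowel 'u' yet inflect differently (pinunu, lorutluzir), so the last vowel is not what conditions the rule; whether the stem ends in a vowel or a consonant is.
"zetzubu" ends in a vowel. The stems ending in a vowel (sulevna → pisulevna, fogwa → pifogwa, nunu → pinunu) add the prefix pi-.
The other pattern: stems ending in a consonant add -ir.
So zetzubu → pizetzubu.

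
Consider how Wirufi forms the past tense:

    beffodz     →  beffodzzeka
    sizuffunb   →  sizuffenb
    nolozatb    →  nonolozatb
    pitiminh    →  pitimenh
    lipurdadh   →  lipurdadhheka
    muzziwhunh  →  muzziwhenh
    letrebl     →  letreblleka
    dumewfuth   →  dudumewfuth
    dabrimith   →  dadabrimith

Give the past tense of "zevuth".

dabrimith and muzziwhunh both end in -h yet inflect differently (dadabrimith, muzziwhenh), so the final letter is not what conditions the rule; the second-to-last letter is.
"zevuth" has second-to-last letter 't'. The stems whose second-to-last letter is 't' (dabrimith → dadabrimith, nolozatb → nonolozatb, dumewfuth → dudumewfuth) repeat the first consonant+vowel as a prefix.
The other patterns: stems whose second-to-last letter is 'n' change the last vowel to 'e'; stems whose second-to-last letter is 'b' or 'd' double the final consonant and add -eka.
So zevuth → zezevuth.

zezevuth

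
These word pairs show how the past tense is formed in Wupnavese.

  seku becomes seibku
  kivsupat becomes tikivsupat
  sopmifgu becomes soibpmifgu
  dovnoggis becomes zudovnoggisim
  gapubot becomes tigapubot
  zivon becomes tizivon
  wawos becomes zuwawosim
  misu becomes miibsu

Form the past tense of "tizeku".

tiibzeku

wawos and gapubot both have last vowel 'o' yet inflect differently (zuwawosim, tigapubot), so the last vowel is not what conditions the rule; the final letter is.
"tizeku" ends in -u. The stems ending in -u (sopmifgu → soibpmifgu, seku → seibku, misu → miibsu) insert -ib- after the first vowel.
So tizeku → tiibzeku.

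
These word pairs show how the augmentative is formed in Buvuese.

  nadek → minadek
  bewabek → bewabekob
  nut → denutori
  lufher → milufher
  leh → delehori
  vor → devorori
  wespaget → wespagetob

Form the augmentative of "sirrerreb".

sirrerrebob

vor and lufher both end in -r yet inflect differently (devorori, milufher), so the final letter is not what conditions the rule; the number of vowels is.
"sirrerreb" has 3 vowels. The stems with 3 vowels (bewabek → bewabekob, wespaget → wespagetob) add -ob.
The other patterns: stems with 1 vowel add de- … -ori around the stem; stems with 2 vowels add the prefix mi-.
So sirrerreb → sirrerrebob.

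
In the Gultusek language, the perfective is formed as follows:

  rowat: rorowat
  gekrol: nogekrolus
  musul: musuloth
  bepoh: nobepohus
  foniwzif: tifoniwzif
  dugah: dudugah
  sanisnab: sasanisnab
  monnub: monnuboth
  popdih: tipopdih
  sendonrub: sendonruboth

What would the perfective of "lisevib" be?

tilisevib

musul and gekrol both end in -l yet inflect differently (musuloth, nogekrolus), so the final letter is not what conditions the rule; the last vowel is.
"lisevib" has last vowel 'i'. The stems whose last vowel is 'i' (popdih → tipopdih, foniwzif → tifoniwzif) add the prefix ti-.
The other patterns: stems whose last vowel is 'u' add -oth; stems whose last vowel is 'o' add no- … -us around the stem; stems whose last vowel is 'a' repeat the first consonant+vowel as a prefix.
So lisevib → tilisevib.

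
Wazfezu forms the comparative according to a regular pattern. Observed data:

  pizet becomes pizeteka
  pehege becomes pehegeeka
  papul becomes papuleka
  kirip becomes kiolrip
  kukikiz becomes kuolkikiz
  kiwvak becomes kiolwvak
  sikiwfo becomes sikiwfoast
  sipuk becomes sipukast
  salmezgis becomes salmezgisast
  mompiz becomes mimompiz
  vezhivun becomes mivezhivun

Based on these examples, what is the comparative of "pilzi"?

pilzieka

"pilzi" begins with p-. The stems beginning with p- (pizet → pizeteka, pehege → pehegeeka, papul → papuleka) add -eka.
So pilzi → pilzieka.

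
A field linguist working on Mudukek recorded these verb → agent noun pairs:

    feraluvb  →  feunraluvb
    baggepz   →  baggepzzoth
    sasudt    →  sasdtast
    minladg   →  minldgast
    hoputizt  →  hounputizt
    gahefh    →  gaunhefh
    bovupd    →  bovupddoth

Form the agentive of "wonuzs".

"wonuzs" has second-to-last letter 'z'. The one such stem in the data (hoputizt → hounputizt) inserts -un- after the first vowel (as do feraluvb, gahefh), so the same rule applies.
So wonuzs → wounnuzs.

wounnuzs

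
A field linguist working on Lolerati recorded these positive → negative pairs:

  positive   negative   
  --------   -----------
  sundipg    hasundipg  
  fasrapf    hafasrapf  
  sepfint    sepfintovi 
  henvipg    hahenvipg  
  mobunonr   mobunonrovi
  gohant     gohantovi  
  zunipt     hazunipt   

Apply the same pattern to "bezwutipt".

zunipt and gohant both end in -t yet inflect differently (hazunipt, gohantovi), so the final letter is not what conditions the rule; the second-to-last letter is.
"bezwutipt" has second-to-last letter 'p'. The stems whose second-to-last letter is 'p' (zunipt → hazunipt, sundipg → hasundipg, henvipg → hahenvipg) add the prefix ha-.
So bezwutipt → habezwutipt.

habezwutipt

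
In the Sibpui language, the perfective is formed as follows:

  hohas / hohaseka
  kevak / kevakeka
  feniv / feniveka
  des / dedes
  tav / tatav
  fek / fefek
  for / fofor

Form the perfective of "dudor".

dudoreka

"dudor" has 2 vowels. The stems with 2 vowels (hohas → hohaseka, kevak → kevakeka, feniv → feniveka) add -eka.
The other pattern: stems with 1 vowel repeat the first consonant+vowel as a prefix.
So dudor → dudoreka.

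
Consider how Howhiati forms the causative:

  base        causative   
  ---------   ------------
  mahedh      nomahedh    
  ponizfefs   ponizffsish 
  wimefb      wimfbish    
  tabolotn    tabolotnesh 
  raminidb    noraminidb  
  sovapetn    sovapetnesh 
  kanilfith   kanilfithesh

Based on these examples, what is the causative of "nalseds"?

nonalseds

kanilfith and mahedh both end in -h yet inflect differently (kanilfithesh, nomahedh), so the final letter is not what conditions the rule; the second-to-last letter is.
"nalseds" has second-to-last letter 'd'. The stems whose second-to-last letter is 'd' (mahedh → nomahedh, raminidb → noraminidb) add the prefix no-.
So nalseds → nonalseds.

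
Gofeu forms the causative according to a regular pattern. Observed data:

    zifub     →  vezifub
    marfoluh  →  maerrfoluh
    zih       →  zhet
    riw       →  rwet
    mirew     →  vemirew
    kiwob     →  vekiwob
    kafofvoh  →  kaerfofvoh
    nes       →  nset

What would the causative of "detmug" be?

vedetmug

riw and mirew both end in -w yet inflect differently (rwet, vemirew), so the final letter is not what conditions the rule; the number of vowels is.
"detmug" has 2 vowels. The stems with 2 vowels (mirew → vemirew, zifub → vezifub, kiwob → vekiwob) add the prefix ve-.
The other patterns: stems with 1 vowel delete the last vowel and add -et; stems with 3 vowels insert -er- after the first vowel.
So detmug → vedetmug.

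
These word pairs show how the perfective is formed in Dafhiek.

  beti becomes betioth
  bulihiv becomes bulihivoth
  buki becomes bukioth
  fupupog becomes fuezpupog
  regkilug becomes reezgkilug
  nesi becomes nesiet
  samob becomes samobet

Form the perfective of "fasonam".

faezsonam

"fasonam" begins with f-. The one such stem in the data (fupupog → fuezpupog) inserts -ez- after the first vowel (as does regkilug), so the same rule applies.
The other patterns: stems beginning with b- add -oth; stems beginning with n- or s- add -et.
So fasonam → faezsonam.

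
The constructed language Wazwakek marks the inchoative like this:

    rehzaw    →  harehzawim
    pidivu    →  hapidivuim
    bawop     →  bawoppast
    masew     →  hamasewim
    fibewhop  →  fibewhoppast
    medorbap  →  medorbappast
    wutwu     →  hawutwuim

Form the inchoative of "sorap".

sorappast

medorbap and rehzaw both have last vowel 'a' yet inflect differently (medorbappast, harehzawim), so the last vowel is not what conditions the rule; the final letter is.
"sorap" ends in -p. The stems ending in -p (bawop → bawoppast, fibewhop → fibewhoppast, medorbap → medorbappast) double the final consonant and add -ast.
So sorap → sorappast.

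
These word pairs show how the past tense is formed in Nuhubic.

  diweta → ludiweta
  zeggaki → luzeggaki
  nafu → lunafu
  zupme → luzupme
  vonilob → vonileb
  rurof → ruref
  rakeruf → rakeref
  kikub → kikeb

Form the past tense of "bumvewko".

nafu and rakeruf both have last vowel 'u' yet inflect differently (lunafu, rakeref), so the last vowel is not what conditions the rule; whether the stem ends in a vowel or a consonant is.
"bumvewko" ends in a vowel. The stems ending in a vowel (diweta → ludiweta, zeggaki → luzeggaki, nafu → lunafu) add the prefix lu-.
So bumvewko → lubumvewko.

lubumvewko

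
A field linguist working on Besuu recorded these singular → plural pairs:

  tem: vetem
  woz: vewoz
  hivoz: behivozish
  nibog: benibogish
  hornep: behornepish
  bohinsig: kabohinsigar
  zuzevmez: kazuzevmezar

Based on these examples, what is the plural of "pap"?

woz and hivoz both end in -z yet inflect differently (vewoz, behivozish), so the final letter is not what conditions the rule; the number of vowels is.
"pap" has 1 vowel. The stems with 1 vowel (tem → vetem, woz → vewoz) add the prefix ve-.
The other patterns: stems with 2 vowels add be- … -ish around the stem; stems with 3 vowels add ka- … -ar around the stem.
So pap → vepap.

vepap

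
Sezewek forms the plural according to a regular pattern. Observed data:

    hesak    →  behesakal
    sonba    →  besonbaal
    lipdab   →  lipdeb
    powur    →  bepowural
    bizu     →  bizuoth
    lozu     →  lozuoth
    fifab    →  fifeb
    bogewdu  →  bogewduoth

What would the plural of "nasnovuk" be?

lozu and powur both have last vowel 'u' yet inflect differently (lozuoth, bepowural), so the last vowel is not what conditions the rule; the final letter is.
"nasnovuk" ends in -k. The one such stem in the data (hesak → behesakal) adds be- … -al around the stem, so the same rule applies.
So nasnovuk → benasnovukal.

benasnovukal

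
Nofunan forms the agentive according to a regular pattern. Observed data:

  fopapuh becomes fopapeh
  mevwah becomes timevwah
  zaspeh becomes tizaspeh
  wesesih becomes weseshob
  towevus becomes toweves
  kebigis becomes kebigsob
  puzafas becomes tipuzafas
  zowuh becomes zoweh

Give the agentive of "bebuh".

mevwah and fopapuh both end in -h yet inflect differently (timevwah, fopapeh), so the final letter is not what conditions the rule; the last vowel is.
"bebuh" has last vowel 'u'. The stems whose last vowel is 'u' (fopapuh → fopapeh, zowuh → zoweh, towevus → toweves) change the last vowel to 'e'.
The other patterns: stems whose last vowel is 'a' or 'e' add the prefix ti-; stems whose last vowel is 'i' delete the last vowel and add -ob.
So bebuh → bebeh.

bebeh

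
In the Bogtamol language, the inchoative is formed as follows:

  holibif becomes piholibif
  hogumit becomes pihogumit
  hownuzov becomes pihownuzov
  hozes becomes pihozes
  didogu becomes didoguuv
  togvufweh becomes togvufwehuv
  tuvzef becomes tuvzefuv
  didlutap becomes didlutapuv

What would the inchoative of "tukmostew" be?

holibif and tuvzef both end in -f yet inflect differently (piholibif, tuvzefuv), so the final letter is not what conditions the rule; the first letter is.
"tukmostew" begins with t-. The stems beginning with t- (togvufweh → togvufwehuv, tuvzef → tuvzefuv) add -uv.
So tukmostew → tukmostewuv.

tukmostewuv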